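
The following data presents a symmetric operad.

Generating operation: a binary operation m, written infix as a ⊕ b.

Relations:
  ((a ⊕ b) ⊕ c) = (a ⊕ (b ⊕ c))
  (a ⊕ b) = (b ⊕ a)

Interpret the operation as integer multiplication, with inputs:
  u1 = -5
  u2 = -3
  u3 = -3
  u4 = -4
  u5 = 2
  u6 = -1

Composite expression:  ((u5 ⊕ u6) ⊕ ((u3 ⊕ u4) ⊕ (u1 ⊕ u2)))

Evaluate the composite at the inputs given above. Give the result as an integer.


-360

(u5 ⊕ u6) = -2
(u3 ⊕ u4) = 12
(u1 ⊕ u2) = 15
((u3 ⊕ u4) ⊕ (u1 ⊕ u2)) = 180
((u5 ⊕ u6) ⊕ ((u3 ⊕ u4) ⊕ (u1 ⊕ u2))) = -360


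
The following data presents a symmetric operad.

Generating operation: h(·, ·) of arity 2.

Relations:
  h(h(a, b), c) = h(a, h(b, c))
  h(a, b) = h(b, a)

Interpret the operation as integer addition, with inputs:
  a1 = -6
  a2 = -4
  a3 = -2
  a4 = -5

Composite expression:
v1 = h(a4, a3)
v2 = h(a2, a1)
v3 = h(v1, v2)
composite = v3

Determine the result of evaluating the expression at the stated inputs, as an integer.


-17

h(a4, a3) = -7
h(a2, a1) = -10
h(h(a4, a3), h(a2, a1)) = -17


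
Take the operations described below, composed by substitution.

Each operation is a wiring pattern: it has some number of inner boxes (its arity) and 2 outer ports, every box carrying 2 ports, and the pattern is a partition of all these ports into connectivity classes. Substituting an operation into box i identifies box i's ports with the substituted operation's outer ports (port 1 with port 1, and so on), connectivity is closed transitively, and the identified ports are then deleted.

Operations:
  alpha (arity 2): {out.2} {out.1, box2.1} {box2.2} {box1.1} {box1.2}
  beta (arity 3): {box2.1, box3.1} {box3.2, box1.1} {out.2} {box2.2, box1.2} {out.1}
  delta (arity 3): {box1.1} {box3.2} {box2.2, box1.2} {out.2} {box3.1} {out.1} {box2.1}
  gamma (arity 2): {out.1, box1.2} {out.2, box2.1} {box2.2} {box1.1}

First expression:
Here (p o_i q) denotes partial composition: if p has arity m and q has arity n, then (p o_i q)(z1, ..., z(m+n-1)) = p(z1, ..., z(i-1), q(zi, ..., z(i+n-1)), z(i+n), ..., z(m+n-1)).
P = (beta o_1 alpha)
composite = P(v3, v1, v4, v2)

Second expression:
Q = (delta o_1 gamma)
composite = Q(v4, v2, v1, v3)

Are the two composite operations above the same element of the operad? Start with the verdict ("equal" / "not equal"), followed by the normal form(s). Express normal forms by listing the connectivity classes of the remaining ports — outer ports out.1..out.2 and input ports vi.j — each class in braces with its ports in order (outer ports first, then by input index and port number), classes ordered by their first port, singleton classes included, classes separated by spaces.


In normal form, the first expression is {out.1} {out.2} {v1.1, v2.2} {v1.2} {v2.1, v4.1} {v3.1} {v3.2} {v4.2}
In normal form, the second expression is {out.1} {out.2} {v1.1} {v1.2, v2.1} {v2.2} {v3.1} {v3.2} {v4.1} {v4.2}
No match — not equal.

not equal; the first gives {out.1} {out.2} {v1.1, v2.2} {v1.2} {v2.1, v4.1} {v3.1} {v3.2} {v4.2} and the second {out.1} {out.2} {v1.1} {v1.2, v2.1} {v2.2} {v3.1} {v3.2} {v4.1} {v4.2}


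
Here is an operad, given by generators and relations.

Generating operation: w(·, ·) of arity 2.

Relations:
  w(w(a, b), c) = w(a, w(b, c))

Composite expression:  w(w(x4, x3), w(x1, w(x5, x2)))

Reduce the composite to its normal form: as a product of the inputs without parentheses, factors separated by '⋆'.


x4 ⋆ x3 ⋆ x1 ⋆ x5 ⋆ x2

Key point: w is associative — brackets drop, the x-order remains.
w(x4, x3) flattens to x4 ⋆ x3
w(x5, x2) flattens to x5 ⋆ x2
w(x1, w(x5, x2)) flattens to x1 ⋆ x5 ⋆ x2
w(w(x4, x3), w(x1, w(x5, x2))) flattens to x4 ⋆ x3 ⋆ x1 ⋆ x5 ⋆ x2


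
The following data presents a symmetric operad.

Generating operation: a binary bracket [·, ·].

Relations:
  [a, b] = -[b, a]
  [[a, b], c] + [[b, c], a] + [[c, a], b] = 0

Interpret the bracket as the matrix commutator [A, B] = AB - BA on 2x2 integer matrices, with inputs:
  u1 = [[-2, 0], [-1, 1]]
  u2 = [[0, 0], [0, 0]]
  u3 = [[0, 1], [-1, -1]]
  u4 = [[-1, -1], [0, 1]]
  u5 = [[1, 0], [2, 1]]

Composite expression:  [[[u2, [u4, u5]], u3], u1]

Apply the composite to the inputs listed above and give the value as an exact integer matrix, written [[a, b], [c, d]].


[[0, 0], [0, 0]]

[u4, u5] = [[-2, 0], [4, 2]]
[u2, [u4, u5]] = [[0, 0], [0, 0]]
[[u2, [u4, u5]], u3] = [[0, 0], [0, 0]]
[[[u2, [u4, u5]], u3], u1] = [[0, 0], [0, 0]]


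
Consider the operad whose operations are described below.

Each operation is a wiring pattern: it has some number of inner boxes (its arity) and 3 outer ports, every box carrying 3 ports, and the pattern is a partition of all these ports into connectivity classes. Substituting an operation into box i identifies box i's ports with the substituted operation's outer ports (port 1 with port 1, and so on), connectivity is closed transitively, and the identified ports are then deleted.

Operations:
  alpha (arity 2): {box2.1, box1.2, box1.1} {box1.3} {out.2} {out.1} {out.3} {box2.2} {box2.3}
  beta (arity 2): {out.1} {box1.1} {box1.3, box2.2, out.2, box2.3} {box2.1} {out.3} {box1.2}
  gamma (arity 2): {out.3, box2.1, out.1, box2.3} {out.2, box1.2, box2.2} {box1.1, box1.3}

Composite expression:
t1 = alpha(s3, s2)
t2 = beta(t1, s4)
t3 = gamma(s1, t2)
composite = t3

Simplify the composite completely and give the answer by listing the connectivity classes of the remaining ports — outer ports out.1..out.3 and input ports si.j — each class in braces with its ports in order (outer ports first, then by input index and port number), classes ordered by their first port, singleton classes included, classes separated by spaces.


{out.1, out.3} {out.2, s1.2, s4.2, s4.3} {s1.1, s1.3} {s2.1, s3.1, s3.2} {s2.2} {s2.3} {s3.3} {s4.1}

Treat the ports identified at gamma as solder joints: merge, then drop.
composing alpha on (s3, s2), with out.j its own outer ports: {out.1} {out.2} {out.3} {s2.1, s3.1, s3.2} {s2.2} {s2.3} {s3.3}
composing beta on (s3, s2, s4), with out.j its own outer ports: {out.1} {out.2, s4.2, s4.3} {out.3} {s2.1, s3.1, s3.2} {s2.2} {s2.3} {s3.3} {s4.1}
composing gamma on (s1, s3, s2, s4), with out.j its own outer ports: {out.1, out.3} {out.2, s1.2, s4.2, s4.3} {s1.1, s1.3} {s2.1, s3.1, s3.2} {s2.2} {s2.3} {s3.3} {s4.1}


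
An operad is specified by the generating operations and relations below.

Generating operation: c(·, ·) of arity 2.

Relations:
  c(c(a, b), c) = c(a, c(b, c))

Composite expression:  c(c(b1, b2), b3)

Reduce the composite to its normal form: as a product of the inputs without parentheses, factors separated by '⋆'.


b1 ⋆ b2 ⋆ b3

Under associativity of c, the answer is the b's in reading order.
c(b1, b2) flattens to b1 ⋆ b2
c(c(b1, b2), b3) flattens to b1 ⋆ b2 ⋆ b3


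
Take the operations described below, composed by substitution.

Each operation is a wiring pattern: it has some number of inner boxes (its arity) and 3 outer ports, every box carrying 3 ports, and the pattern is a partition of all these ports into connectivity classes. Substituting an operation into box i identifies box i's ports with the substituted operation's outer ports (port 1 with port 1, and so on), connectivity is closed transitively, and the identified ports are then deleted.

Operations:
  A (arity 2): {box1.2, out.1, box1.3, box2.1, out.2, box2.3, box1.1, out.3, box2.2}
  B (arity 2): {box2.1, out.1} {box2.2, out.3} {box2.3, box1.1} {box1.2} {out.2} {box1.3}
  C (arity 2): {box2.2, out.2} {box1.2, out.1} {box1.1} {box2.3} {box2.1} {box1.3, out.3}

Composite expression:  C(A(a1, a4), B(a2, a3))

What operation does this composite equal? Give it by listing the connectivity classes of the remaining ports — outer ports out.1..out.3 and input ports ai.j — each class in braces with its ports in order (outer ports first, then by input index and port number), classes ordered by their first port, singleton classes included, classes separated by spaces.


{out.1, out.3, a1.1, a1.2, a1.3, a4.1, a4.2, a4.3} {out.2} {a2.1, a3.3} {a2.2} {a2.3} {a3.1} {a3.2}


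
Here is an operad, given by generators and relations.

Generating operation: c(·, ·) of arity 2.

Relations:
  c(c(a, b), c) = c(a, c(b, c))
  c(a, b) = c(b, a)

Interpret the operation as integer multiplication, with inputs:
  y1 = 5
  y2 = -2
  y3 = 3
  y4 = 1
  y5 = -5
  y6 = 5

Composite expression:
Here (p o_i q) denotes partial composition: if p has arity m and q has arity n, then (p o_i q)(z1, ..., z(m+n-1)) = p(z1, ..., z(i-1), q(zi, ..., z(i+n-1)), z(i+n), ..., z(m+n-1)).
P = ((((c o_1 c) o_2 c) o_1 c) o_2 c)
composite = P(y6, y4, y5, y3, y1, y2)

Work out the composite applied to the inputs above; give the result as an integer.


750


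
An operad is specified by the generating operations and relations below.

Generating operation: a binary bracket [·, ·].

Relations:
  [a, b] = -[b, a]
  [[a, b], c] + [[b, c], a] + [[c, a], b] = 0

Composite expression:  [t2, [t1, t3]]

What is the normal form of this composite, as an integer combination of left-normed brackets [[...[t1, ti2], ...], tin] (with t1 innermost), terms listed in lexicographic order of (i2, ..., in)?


-[[t1, t3], t2]


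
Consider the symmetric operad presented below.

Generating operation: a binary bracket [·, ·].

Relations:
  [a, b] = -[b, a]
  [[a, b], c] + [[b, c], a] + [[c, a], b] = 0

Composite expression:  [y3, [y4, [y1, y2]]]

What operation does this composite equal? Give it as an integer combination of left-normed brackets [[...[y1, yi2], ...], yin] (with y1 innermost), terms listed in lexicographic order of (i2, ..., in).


[[[y1, y2], y4], y3]


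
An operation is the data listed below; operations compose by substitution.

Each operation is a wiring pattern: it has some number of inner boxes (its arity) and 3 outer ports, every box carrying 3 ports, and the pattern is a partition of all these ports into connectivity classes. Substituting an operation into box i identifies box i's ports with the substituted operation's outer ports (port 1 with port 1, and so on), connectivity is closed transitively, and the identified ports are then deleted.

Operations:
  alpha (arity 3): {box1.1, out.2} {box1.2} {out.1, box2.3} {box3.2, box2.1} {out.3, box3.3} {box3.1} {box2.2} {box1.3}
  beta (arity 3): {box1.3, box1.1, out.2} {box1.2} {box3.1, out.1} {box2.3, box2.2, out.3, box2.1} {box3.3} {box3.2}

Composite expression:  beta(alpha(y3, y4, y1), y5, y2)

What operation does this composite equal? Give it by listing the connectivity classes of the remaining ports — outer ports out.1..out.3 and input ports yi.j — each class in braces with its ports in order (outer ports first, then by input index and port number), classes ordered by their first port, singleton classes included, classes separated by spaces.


{out.1, y2.1} {out.2, y1.3, y4.3} {out.3, y5.1, y5.2, y5.3} {y1.1} {y1.2, y4.1} {y2.2} {y2.3} {y3.1} {y3.2} {y3.3} {y4.2}

After gluing at beta, chains via deleted ports link the y-ports.
composing alpha on (y3, y4, y1), with out.j its own outer ports: {out.1, y4.3} {out.2, y3.1} {out.3, y1.3} {y1.1} {y1.2, y4.1} {y3.2} {y3.3} {y4.2}
composing beta on (y3, y4, y1, y5, y2), with out.j its own outer ports: {out.1, y2.1} {out.2, y1.3, y4.3} {out.3, y5.1, y5.2, y5.3} {y1.1} {y1.2, y4.1} {y2.2} {y2.3} {y3.1} {y3.2} {y3.3} {y4.2}


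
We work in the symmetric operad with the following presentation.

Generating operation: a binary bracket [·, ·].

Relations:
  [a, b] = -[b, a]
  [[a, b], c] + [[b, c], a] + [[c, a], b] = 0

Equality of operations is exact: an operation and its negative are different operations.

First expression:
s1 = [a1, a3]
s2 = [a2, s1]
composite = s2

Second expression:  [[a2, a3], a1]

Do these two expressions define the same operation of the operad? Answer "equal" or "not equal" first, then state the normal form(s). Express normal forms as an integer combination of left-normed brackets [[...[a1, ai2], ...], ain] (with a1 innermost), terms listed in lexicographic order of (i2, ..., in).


not equal; the first gives -[[a1, a3], a2] and the second -[[a1, a2], a3] + [[a1, a3], a2]


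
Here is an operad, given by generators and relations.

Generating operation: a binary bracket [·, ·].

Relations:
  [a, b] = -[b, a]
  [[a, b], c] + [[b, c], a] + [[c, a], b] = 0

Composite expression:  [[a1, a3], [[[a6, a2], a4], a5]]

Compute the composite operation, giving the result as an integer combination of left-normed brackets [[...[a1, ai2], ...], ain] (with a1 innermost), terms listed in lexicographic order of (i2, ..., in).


In the tensor algebra, words opening a1 carry the a1-anchored form.
Composite bracket: [[a1, a3], [[[a6, a2], a4], a5]]
Under [a, b] = ab - ba we get 32 signed associative words (2^5 = 32).
Collect the words opening with a1:
  sign of a1a3a2a6a4a5 is -1, so it contributes -[[[[[a1, a3], a2], a6], a4], a5]
  sign of a1a3a4a2a6a5 is +1, so it contributes +[[[[[a1, a3], a4], a2], a6], a5]
  sign of a1a3a4a6a2a5 is -1, so it contributes -[[[[[a1, a3], a4], a6], a2], a5]
  sign of a1a3a5a2a6a4 is +1, so it contributes +[[[[[a1, a3], a5], a2], a6], a4]
  sign of a1a3a5a4a2a6 is -1, so it contributes -[[[[[a1, a3], a5], a4], a2], a6]
  sign of a1a3a5a4a6a2 is +1, so it contributes +[[[[[a1, a3], a5], a4], a6], a2]
  sign of a1a3a5a6a2a4 is -1, so it contributes -[[[[[a1, a3], a5], a6], a2], a4]
  sign of a1a3a6a2a4a5 is +1, so it contributes +[[[[[a1, a3], a6], a2], a4], a5]

-[[[[[a1, a3], a2], a6], a4], a5] + [[[[[a1, a3], a4], a2], a6], a5] - [[[[[a1, a3], a4], a6], a2], a5] + [[[[[a1, a3], a5], a2], a6], a4] - [[[[[a1, a3], a5], a4], a2], a6] + [[[[[a1, a3], a5], a4], a6], a2] - [[[[[a1, a3], a5], a6], a2], a4] + [[[[[a1, a3], a6], a2], a4], a5]


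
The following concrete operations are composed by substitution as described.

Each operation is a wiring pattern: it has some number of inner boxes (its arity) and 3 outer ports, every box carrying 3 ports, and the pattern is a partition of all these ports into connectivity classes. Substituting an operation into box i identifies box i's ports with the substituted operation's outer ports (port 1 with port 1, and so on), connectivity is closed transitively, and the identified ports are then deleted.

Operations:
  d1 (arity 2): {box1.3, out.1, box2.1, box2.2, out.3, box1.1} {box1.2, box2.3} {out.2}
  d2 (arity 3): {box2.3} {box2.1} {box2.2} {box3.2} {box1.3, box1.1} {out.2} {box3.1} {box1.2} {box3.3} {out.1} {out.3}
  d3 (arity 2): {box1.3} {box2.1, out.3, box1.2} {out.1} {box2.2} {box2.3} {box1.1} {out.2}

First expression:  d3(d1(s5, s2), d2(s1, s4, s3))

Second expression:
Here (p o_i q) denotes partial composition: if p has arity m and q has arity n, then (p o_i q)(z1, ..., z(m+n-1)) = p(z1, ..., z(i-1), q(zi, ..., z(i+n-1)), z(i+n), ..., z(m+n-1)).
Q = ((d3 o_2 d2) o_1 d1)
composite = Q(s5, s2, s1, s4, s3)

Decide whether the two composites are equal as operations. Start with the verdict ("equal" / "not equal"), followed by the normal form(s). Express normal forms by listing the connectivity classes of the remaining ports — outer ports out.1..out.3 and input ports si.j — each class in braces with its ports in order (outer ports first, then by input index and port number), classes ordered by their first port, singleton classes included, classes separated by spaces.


The first expression, normalized: {out.1} {out.2} {out.3} {s1.1, s1.3} {s1.2} {s2.1, s2.2, s5.1, s5.3} {s2.3, s5.2} {s3.1} {s3.2} {s3.3} {s4.1} {s4.2} {s4.3}
The second expression, normalized: {out.1} {out.2} {out.3} {s1.1, s1.3} {s1.2} {s2.1, s2.2, s5.1, s5.3} {s2.3, s5.2} {s3.1} {s3.2} {s3.3} {s4.1} {s4.2} {s4.3}
Same normal form: equal.

equal; the common form is {out.1} {out.2} {out.3} {s1.1, s1.3} {s1.2} {s2.1, s2.2, s5.1, s5.3} {s2.3, s5.2} {s3.1} {s3.2} {s3.3} {s4.1} {s4.2} {s4.3}


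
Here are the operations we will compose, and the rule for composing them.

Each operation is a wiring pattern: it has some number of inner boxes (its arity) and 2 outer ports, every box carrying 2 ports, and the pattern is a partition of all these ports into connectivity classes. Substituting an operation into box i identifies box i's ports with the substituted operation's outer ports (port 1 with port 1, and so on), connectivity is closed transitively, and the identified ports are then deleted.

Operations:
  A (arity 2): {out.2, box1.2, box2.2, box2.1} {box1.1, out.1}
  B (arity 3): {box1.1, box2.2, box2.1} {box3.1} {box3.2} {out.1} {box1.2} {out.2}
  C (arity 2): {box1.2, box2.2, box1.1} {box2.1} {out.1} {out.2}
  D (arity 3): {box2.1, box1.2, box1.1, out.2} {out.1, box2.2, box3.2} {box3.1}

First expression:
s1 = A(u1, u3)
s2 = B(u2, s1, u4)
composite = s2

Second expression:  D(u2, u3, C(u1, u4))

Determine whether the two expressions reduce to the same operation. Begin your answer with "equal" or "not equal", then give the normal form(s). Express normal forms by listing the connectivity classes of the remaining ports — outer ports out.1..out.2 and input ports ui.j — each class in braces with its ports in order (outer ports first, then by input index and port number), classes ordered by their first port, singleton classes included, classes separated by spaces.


not equal; first: {out.1} {out.2} {u1.1, u1.2, u2.1, u3.1, u3.2} {u2.2} {u4.1} {u4.2}; second: {out.1, u3.2} {out.2, u2.1, u2.2, u3.1} {u1.1, u1.2, u4.2} {u4.1}


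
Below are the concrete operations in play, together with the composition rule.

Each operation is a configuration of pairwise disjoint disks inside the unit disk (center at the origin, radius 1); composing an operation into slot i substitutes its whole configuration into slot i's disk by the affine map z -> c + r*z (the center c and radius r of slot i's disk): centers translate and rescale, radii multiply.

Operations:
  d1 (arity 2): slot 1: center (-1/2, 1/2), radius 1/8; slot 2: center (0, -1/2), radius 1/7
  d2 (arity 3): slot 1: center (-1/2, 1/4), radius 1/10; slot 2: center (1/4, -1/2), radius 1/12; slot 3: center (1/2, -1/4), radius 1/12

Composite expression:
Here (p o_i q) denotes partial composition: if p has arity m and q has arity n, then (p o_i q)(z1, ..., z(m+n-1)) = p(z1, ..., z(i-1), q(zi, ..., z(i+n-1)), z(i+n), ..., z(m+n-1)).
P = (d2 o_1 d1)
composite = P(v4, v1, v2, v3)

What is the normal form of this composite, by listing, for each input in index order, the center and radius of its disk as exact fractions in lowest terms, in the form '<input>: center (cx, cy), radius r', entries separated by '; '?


v1: center (-1/2, 1/5), radius 1/70; v2: center (1/4, -1/2), radius 1/12; v3: center (1/2, -1/4), radius 1/12; v4: center (-11/20, 3/10), radius 1/80

Follow each v-input down from d2: c' goes to c + r*c', radius to r*r'.
v4 passes through 2 substitutions, ending at center (-11/20, 3/10), radius 1/80
v1 passes through 2 substitutions, ending at center (-1/2, 1/5), radius 1/70
v2 passes through 1 substitution, ending at center (1/4, -1/2), radius 1/12
v3 passes through 1 substitution, ending at center (1/2, -1/4), radius 1/12


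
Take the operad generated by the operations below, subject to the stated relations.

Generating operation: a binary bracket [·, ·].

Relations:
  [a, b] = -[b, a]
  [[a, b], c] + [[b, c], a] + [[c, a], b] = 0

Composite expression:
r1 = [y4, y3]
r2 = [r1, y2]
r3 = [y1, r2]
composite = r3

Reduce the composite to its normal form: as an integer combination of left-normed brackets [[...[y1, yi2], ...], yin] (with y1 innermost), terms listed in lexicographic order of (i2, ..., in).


[[[y1, y2], y3], y4] - [[[y1, y2], y4], y3] - [[[y1, y3], y4], y2] + [[[y1, y4], y3], y2]

Antisymmetry and Jacobi reduce to y1-anchored left-normed brackets.
Composite bracket: [y1, [[y4, y3], y2]]
Full expansion: 8 signed words from ab - ba (2^3 = 8).
Words beginning with y1 determine it all:
  sign of y1y2y3y4 is +1, so it contributes +[[[y1, y2], y3], y4]
  sign of y1y2y4y3 is -1, so it contributes -[[[y1, y2], y4], y3]
  sign of y1y3y4y2 is -1, so it contributes -[[[y1, y3], y4], y2]
  sign of y1y4y3y2 is +1, so it contributes +[[[y1, y4], y3], y2]


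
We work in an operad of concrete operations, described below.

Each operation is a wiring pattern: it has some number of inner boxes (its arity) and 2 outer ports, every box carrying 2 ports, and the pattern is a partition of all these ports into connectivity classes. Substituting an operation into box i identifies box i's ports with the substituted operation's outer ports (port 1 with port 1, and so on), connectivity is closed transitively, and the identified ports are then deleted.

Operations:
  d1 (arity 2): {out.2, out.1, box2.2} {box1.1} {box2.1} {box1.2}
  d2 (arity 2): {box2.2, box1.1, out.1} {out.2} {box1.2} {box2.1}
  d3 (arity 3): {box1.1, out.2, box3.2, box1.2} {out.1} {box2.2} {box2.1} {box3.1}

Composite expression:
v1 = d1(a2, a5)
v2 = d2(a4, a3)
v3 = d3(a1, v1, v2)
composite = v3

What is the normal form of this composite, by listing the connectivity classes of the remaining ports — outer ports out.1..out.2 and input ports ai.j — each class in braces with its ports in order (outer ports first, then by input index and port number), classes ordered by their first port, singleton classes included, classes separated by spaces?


{out.1} {out.2, a1.1, a1.2} {a2.1} {a2.2} {a3.1} {a3.2, a4.1} {a4.2} {a5.1} {a5.2}

Two ports join when wires chain via d3-identified ports.
d1 over (a2, a5) gives {out.1, out.2, a5.2} {a2.1} {a2.2} {a5.1}, out.j being that stage's outer ports
d2 over (a4, a3) gives {out.1, a3.2, a4.1} {out.2} {a3.1} {a4.2}, out.j being that stage's outer ports
d3 over (a1, a2, a5, a4, a3) gives {out.1} {out.2, a1.1, a1.2} {a2.1} {a2.2} {a3.1} {a3.2, a4.1} {a4.2} {a5.1} {a5.2}, out.j being that stage's outer ports


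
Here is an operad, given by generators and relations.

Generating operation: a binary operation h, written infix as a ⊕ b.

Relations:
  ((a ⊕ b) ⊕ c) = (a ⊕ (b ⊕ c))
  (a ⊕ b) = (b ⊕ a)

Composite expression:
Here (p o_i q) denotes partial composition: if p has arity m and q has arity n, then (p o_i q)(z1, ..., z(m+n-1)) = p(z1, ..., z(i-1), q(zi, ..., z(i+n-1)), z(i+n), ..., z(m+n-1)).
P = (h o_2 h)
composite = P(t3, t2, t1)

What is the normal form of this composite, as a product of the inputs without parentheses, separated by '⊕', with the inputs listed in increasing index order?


With h associative and commutative, the t-input set is all that matters.
(t2 ⊕ t1) linearizes to t2 ⊕ t1
(t3 ⊕ (t2 ⊕ t1)) linearizes to t3 ⊕ t2 ⊕ t1
reordering the factors by index: t1 ⊕ t2 ⊕ t3

t1 ⊕ t2 ⊕ t3


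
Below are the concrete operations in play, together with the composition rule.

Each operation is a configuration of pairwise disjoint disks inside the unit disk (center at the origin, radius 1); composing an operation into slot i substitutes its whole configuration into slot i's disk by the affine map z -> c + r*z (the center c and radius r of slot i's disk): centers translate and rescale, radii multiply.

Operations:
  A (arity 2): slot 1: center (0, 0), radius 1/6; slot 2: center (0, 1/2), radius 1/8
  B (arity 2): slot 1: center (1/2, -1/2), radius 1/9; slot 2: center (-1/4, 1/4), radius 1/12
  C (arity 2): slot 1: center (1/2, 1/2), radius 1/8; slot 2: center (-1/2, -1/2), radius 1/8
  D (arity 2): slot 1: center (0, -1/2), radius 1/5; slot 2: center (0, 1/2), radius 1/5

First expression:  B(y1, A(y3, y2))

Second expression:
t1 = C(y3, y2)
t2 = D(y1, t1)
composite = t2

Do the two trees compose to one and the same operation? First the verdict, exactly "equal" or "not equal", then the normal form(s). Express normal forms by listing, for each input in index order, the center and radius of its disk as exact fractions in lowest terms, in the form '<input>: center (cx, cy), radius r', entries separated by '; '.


Reducing the first expression gives y1: center (1/2, -1/2), radius 1/9; y2: center (-1/4, 7/24), radius 1/96; y3: center (-1/4, 1/4), radius 1/72
Reducing the second expression gives y1: center (0, -1/2), radius 1/5; y2: center (-1/10, 2/5), radius 1/40; y3: center (1/10, 3/5), radius 1/40
Different reductions; not equal.

not equal: they reduce to y1: center (1/2, -1/2), radius 1/9; y2: center (-1/4, 7/24), radius 1/96; y3: center (-1/4, 1/4), radius 1/72 and y1: center (0, -1/2), radius 1/5; y2: center (-1/10, 2/5), radius 1/40; y3: center (1/10, 3/5), radius 1/40


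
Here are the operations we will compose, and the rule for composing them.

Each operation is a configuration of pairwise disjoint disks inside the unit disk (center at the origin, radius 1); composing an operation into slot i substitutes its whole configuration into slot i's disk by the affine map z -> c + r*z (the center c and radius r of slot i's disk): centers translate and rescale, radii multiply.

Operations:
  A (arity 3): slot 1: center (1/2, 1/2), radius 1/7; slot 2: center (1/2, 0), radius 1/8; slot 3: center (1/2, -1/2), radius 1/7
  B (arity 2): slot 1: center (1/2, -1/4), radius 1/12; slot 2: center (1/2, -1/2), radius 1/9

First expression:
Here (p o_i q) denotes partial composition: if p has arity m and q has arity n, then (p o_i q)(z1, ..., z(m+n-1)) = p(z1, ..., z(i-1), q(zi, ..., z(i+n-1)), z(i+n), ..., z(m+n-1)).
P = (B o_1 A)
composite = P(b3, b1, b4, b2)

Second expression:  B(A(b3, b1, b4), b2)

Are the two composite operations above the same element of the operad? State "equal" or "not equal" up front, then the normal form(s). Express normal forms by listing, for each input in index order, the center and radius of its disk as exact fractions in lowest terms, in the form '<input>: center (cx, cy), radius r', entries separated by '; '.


Reducing the first expression gives b1: center (13/24, -1/4), radius 1/96; b2: center (1/2, -1/2), radius 1/9; b3: center (13/24, -5/24), radius 1/84; b4: center (13/24, -7/24), radius 1/84
Reducing the second expression gives b1: center (13/24, -1/4), radius 1/96; b2: center (1/2, -1/2), radius 1/9; b3: center (13/24, -5/24), radius 1/84; b4: center (13/24, -7/24), radius 1/84
Both agree, so they are equal.

equal; the common form is b1: center (13/24, -1/4), radius 1/96; b2: center (1/2, -1/2), radius 1/9; b3: center (13/24, -5/24), radius 1/84; b4: center (13/24, -7/24), radius 1/84


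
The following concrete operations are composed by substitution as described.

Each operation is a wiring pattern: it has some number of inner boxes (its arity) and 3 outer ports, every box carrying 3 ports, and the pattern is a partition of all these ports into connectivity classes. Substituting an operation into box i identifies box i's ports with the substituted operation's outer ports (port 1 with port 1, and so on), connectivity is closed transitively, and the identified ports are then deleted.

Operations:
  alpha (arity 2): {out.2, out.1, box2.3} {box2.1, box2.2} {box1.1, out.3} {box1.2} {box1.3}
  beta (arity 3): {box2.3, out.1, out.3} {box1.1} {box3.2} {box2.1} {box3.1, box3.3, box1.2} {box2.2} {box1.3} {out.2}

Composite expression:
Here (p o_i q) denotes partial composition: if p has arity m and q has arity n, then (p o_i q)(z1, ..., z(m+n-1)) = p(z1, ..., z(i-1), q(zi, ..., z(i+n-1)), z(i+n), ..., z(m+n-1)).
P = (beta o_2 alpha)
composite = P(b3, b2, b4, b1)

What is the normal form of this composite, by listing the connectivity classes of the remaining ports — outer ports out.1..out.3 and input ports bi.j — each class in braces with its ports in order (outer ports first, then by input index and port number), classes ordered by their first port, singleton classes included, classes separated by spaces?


{out.1, out.3, b2.1} {out.2} {b1.1, b1.3, b3.2} {b1.2} {b2.2} {b2.3} {b3.1} {b3.3} {b4.1, b4.2} {b4.3}

Substituting into beta glues patterns; closure does the rest.
composing alpha on (b2, b4), with out.j its own outer ports: {out.1, out.2, b4.3} {out.3, b2.1} {b2.2} {b2.3} {b4.1, b4.2}
composing beta on (b3, b2, b4, b1), with out.j its own outer ports: {out.1, out.3, b2.1} {out.2} {b1.1, b1.3, b3.2} {b1.2} {b2.2} {b2.3} {b3.1} {b3.3} {b4.1, b4.2} {b4.3}


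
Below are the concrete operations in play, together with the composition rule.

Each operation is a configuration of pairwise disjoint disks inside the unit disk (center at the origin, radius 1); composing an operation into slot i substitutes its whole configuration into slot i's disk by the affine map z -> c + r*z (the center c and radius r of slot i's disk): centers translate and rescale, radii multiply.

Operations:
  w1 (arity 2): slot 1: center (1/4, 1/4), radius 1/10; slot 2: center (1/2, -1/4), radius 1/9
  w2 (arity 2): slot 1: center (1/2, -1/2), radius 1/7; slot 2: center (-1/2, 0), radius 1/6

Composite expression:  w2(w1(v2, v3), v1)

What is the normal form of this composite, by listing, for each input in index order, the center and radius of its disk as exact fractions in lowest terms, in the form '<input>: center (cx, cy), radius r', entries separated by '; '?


v1: center (-1/2, 0), radius 1/6; v2: center (15/28, -13/28), radius 1/70; v3: center (4/7, -15/28), radius 1/63

Below w2, radii multiply path by path; the v-disk centers shift.
input v2: composing its 2 substitution steps yields center (15/28, -13/28), radius 1/70
input v3: composing its 2 substitution steps yields center (4/7, -15/28), radius 1/63
input v1: composing its 1 substitution step yields center (-1/2, 0), radius 1/6


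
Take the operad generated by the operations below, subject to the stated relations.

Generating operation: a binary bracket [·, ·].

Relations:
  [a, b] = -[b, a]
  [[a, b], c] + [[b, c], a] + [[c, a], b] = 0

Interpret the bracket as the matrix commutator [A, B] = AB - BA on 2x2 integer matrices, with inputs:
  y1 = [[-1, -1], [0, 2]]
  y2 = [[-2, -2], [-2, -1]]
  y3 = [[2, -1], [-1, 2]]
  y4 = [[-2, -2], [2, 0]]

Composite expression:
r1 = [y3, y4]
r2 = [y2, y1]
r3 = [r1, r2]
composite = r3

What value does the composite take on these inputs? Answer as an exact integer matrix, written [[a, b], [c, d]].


[[-2, 32], [40, 2]]

[y3, y4] = [[-4, -2], [2, 4]]
[y2, y1] = [[-2, -5], [6, 2]]
[[y3, y4], [y2, y1]] = [[-2, 32], [40, 2]]


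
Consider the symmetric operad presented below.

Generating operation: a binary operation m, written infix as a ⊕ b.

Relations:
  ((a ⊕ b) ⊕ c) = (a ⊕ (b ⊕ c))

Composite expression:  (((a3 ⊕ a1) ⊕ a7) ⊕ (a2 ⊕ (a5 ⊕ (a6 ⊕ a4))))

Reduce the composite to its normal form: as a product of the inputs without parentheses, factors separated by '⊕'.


a3 ⊕ a1 ⊕ a7 ⊕ a2 ⊕ a5 ⊕ a6 ⊕ a4

Every regrouping of m is equal, so read the a-inputs in written order.
(a3 ⊕ a1) spells out as a3 ⊕ a1
((a3 ⊕ a1) ⊕ a7) spells out as a3 ⊕ a1 ⊕ a7
(a6 ⊕ a4) spells out as a6 ⊕ a4
(a5 ⊕ (a6 ⊕ a4)) spells out as a5 ⊕ a6 ⊕ a4
(a2 ⊕ (a5 ⊕ (a6 ⊕ a4))) spells out as a2 ⊕ a5 ⊕ a6 ⊕ a4
(((a3 ⊕ a1) ⊕ a7) ⊕ (a2 ⊕ (a5 ⊕ (a6 ⊕ a4)))) spells out as a3 ⊕ a1 ⊕ a7 ⊕ a2 ⊕ a5 ⊕ a6 ⊕ a4


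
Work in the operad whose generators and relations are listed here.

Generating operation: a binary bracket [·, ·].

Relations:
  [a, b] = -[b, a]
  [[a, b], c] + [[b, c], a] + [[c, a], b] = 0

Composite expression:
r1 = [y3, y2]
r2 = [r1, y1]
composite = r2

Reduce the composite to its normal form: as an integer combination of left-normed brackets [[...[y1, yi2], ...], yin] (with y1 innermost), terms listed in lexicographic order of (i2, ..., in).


Antisymmetry and Jacobi reduce to y1-anchored left-normed brackets.
Composite bracket: [[y3, y2], y1]
Each bracket splits as ab - ba, giving 4 signed words (2^2 = 4).
Collect the words opening with y1:
  from y1y2y3, sign +1: term +[[y1, y2], y3]
  from y1y3y2, sign -1: term -[[y1, y3], y2]

[[y1, y2], y3] - [[y1, y3], y2]


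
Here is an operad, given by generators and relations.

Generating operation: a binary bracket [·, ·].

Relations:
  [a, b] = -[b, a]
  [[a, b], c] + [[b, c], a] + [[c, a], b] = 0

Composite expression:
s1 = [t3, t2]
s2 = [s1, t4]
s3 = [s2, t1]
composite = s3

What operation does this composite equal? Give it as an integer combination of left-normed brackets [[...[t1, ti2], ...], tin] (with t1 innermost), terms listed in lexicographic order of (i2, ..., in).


Antisymmetry and Jacobi reduce to t1-anchored left-normed brackets.
Composite bracket: [[[t3, t2], t4], t1]
Expanding via [a, b] = ab - ba: 8 signed words (2^3 = 8).
The t1-initial words carry the normal form:
  t1t2t3t4 (sign +1) contributes +[[[t1, t2], t3], t4]
  t1t3t2t4 (sign -1) contributes -[[[t1, t3], t2], t4]
  t1t4t2t3 (sign -1) contributes -[[[t1, t4], t2], t3]
  t1t4t3t2 (sign +1) contributes +[[[t1, t4], t3], t2]

[[[t1, t2], t3], t4] - [[[t1, t3], t2], t4] - [[[t1, t4], t2], t3] + [[[t1, t4], t3], t2]


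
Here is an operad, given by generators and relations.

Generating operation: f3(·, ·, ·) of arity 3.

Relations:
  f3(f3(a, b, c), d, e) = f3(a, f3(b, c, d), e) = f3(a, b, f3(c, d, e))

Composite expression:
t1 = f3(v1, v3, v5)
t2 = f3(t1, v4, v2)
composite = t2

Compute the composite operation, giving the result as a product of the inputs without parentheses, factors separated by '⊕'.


v1 ⊕ v3 ⊕ v5 ⊕ v4 ⊕ v2

Key point: f3 is associative — brackets drop, the v-order remains.
f3(v1, v3, v5) collapses to v1 ⊕ v3 ⊕ v5
f3(f3(v1, v3, v5), v4, v2) collapses to v1 ⊕ v3 ⊕ v5 ⊕ v4 ⊕ v2


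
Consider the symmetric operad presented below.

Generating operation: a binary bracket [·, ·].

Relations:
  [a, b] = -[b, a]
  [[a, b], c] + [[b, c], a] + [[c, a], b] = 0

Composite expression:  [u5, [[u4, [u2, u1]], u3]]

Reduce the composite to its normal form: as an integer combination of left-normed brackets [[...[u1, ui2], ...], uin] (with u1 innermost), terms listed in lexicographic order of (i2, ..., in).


-[[[[u1, u2], u4], u3], u5]

A multilinear Lie element is pinned by u1-initial words (u1 innermost).
Composite bracket: [u5, [[u4, [u2, u1]], u3]]
Under [a, b] = ab - ba we get 16 signed associative words (2^4 = 16).
Keep just the words that open with u1:
  u1u2u4u3u5 appears with sign -1, giving the term -[[[[u1, u2], u4], u3], u5]


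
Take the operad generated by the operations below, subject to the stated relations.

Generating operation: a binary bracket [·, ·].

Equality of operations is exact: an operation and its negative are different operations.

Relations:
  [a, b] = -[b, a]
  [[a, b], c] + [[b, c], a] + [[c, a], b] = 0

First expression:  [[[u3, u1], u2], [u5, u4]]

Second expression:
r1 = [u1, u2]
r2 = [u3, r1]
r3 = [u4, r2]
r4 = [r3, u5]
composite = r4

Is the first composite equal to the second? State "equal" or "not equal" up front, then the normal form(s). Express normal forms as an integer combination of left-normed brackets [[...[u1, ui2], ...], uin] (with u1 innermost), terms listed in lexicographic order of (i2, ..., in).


not equal; the first gives [[[[u1, u3], u2], u4], u5] - [[[[u1, u3], u2], u5], u4] and the second [[[[u1, u2], u3], u4], u5]

The first composite normalizes to [[[[u1, u3], u2], u4], u5] - [[[[u1, u3], u2], u5], u4]
The second composite normalizes to [[[[u1, u2], u3], u4], u5]
The normal forms differ: not equal.


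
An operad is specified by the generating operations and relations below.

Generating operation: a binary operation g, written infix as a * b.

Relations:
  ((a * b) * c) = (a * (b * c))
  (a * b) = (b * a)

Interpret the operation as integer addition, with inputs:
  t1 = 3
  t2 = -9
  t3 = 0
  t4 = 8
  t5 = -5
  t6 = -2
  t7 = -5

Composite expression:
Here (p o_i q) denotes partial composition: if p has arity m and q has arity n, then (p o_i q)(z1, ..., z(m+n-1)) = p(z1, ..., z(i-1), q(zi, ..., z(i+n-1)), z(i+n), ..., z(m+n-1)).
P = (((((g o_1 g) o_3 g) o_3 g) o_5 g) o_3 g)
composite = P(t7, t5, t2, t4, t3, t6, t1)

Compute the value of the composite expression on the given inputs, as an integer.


-10

(t7 * t5) = -10
(t2 * t4) = -1
((t2 * t4) * t3) = -1
(t6 * t1) = 1
(((t2 * t4) * t3) * (t6 * t1)) = 0
((t7 * t5) * (((t2 * t4) * t3) * (t6 * t1))) = -10


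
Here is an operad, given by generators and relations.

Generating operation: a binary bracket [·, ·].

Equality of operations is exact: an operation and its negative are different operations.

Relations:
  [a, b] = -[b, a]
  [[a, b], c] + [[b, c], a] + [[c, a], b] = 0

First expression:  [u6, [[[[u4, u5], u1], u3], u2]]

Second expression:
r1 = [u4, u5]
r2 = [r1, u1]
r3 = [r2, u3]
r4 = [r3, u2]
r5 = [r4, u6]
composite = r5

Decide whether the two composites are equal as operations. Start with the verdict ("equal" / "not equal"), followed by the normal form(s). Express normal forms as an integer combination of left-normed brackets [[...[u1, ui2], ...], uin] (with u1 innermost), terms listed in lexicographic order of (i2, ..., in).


Reducing the first expression gives [[[[[u1, u4], u5], u3], u2], u6] - [[[[[u1, u5], u4], u3], u2], u6]
Reducing the second expression gives -[[[[[u1, u4], u5], u3], u2], u6] + [[[[[u1, u5], u4], u3], u2], u6]
The normal forms differ: not equal.

not equal — first [[[[[u1, u4], u5], u3], u2], u6] - [[[[[u1, u5], u4], u3], u2], u6], second -[[[[[u1, u4], u5], u3], u2], u6] + [[[[[u1, u5], u4], u3], u2], u6]


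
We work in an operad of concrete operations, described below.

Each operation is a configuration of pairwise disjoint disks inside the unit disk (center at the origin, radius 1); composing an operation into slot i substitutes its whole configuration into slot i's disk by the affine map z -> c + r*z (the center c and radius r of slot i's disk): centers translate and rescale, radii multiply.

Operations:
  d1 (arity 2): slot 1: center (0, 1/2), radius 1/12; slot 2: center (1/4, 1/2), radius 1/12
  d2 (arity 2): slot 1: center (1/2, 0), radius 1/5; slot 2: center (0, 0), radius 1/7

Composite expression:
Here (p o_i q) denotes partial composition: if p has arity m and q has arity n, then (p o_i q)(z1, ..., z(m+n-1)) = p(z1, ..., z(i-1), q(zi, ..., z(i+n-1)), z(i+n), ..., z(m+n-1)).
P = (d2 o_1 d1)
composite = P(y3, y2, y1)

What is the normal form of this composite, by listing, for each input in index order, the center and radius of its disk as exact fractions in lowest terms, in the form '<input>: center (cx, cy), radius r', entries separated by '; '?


y1: center (0, 0), radius 1/7; y2: center (11/20, 1/10), radius 1/60; y3: center (1/2, 1/10), radius 1/60

Follow each y-input down from d2: c' goes to c + r*c', radius to r*r'.
y3 passes through 2 substitutions, ending at center (1/2, 1/10), radius 1/60
y2 passes through 2 substitutions, ending at center (11/20, 1/10), radius 1/60
y1 passes through 1 substitution, ending at center (0, 0), radius 1/7


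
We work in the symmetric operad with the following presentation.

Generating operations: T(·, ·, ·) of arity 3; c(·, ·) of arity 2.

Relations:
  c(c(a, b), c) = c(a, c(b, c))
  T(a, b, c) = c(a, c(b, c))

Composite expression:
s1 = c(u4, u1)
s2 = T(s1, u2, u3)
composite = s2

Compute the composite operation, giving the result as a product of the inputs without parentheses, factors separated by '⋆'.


u4 ⋆ u1 ⋆ u2 ⋆ u3


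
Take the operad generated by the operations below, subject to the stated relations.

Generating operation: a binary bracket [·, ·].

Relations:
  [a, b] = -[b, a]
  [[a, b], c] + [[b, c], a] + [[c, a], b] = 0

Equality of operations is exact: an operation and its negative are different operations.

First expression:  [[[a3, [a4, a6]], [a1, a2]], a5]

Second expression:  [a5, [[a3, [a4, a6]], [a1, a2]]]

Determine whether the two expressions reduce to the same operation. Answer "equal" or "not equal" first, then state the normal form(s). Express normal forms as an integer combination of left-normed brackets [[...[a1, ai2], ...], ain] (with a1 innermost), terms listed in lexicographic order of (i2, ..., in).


The first composite normalizes to -[[[[[a1, a2], a3], a4], a6], a5] + [[[[[a1, a2], a3], a6], a4], a5] + [[[[[a1, a2], a4], a6], a3], a5] - [[[[[a1, a2], a6], a4], a3], a5]
The second composite normalizes to [[[[[a1, a2], a3], a4], a6], a5] - [[[[[a1, a2], a3], a6], a4], a5] - [[[[[a1, a2], a4], a6], a3], a5] + [[[[[a1, a2], a6], a4], a3], a5]
They disagree, so not equal.

not equal: they reduce to -[[[[[a1, a2], a3], a4], a6], a5] + [[[[[a1, a2], a3], a6], a4], a5] + [[[[[a1, a2], a4], a6], a3], a5] - [[[[[a1, a2], a6], a4], a3], a5] and [[[[[a1, a2], a3], a4], a6], a5] - [[[[[a1, a2], a3], a6], a4], a5] - [[[[[a1, a2], a4], a6], a3], a5] + [[[[[a1, a2], a6], a4], a3], a5]
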